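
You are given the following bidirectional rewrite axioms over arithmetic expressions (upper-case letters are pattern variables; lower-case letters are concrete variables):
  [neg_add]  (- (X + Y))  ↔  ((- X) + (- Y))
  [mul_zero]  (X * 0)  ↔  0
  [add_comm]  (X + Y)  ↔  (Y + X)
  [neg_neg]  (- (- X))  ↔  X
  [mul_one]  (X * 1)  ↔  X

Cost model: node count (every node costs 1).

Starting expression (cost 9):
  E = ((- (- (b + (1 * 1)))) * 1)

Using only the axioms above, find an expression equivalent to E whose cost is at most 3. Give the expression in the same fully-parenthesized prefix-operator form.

step 1: mul_one (→) rewrites ((- (- (b + (1 * 1)))) * 1) into (- (- (b + (1 * 1))))
step 2: mul_one (→) rewrites (1 * 1) into 1, now (- (- (b + 1)))
step 3: neg_neg (→) rewrites (- (- (b + 1))) into (b + 1), reaching cost 3 (bound 3)

(b + 1)   [cost 3]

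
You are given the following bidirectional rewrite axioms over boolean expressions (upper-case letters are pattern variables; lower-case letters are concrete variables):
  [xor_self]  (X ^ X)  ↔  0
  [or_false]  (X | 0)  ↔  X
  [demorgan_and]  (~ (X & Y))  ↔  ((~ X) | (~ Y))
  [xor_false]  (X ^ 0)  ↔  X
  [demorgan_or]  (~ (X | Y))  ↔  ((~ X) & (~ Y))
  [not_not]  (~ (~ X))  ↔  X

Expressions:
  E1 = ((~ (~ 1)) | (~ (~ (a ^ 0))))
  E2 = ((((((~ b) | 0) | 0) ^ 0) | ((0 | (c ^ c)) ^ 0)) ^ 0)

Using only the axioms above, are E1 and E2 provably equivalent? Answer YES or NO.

NO

All listed rules preserve value, hence provable equivalence implies equal values everywhere; look for a separating assignment.
a=0, b=1, c=0 gives E1 ↦ 1, E2 ↦ 0; values differ ⇒ not provably equivalent.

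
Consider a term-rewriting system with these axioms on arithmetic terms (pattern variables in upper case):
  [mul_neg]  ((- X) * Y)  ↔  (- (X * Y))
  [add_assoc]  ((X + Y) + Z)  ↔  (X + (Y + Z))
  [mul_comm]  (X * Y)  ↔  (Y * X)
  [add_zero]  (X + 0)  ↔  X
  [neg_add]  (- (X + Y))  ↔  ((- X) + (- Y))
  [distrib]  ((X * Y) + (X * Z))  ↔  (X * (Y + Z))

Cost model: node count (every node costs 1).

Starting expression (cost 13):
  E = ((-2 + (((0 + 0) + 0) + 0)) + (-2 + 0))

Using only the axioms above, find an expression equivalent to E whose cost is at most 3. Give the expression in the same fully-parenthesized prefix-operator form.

(-2 + -2)   [cost 3]

step 1: add_zero (→) rewrites ((0 + 0) + 0) into (0 + 0), now ((-2 + ((0 + 0) + 0)) + (-2 + 0))
step 2: add_zero (→) rewrites (-2 + 0) into -2, now ((-2 + ((0 + 0) + 0)) + -2)
step 3: add_zero (→) rewrites ((0 + 0) + 0) into (0 + 0), now ((-2 + (0 + 0)) + -2)
step 4: add_zero (→) rewrites (0 + 0) into 0, now ((-2 + 0) + -2)
step 5: add_zero (→) rewrites (-2 + 0) into -2, reaching cost 3 (bound 3)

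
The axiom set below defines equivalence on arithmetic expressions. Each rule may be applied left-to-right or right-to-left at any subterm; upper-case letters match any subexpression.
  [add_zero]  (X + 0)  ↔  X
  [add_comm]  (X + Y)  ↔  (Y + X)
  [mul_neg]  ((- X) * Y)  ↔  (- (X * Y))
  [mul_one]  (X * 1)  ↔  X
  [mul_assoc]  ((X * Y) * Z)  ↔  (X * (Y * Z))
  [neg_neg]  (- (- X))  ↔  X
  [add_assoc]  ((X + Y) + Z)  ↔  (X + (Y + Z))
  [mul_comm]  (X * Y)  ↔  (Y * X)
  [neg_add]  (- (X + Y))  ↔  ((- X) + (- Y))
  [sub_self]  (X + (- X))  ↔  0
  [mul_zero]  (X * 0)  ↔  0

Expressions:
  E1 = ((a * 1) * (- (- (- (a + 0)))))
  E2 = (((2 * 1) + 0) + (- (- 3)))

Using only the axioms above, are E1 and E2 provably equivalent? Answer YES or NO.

NO

Every axiom is a valid identity, so a rewrite proof would force E1 and E2 to agree under every assignment.
At a=0: E1 = 0 but E2 = 5; they differ, so no derivation exists.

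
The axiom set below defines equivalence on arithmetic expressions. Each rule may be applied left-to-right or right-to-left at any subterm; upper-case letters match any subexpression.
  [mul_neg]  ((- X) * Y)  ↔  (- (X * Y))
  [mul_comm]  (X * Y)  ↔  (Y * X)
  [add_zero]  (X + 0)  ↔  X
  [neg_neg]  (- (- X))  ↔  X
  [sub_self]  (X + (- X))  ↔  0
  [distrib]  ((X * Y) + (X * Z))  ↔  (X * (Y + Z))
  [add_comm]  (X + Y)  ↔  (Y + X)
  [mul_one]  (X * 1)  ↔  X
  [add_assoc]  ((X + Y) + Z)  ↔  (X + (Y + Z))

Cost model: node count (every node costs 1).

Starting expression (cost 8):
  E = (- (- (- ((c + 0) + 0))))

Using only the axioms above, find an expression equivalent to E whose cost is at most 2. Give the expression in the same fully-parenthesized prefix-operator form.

(- c)   [cost 2]

(1) (c + 0)  =[add_zero →]=  c    ⊢ (- (- (- (c + 0))))
(2) (c + 0)  =[add_zero →]=  c    ⊢ (- (- (- c)))
(3) (- (- c))  =[neg_neg →]=  c    ⊢ cost 2, within 2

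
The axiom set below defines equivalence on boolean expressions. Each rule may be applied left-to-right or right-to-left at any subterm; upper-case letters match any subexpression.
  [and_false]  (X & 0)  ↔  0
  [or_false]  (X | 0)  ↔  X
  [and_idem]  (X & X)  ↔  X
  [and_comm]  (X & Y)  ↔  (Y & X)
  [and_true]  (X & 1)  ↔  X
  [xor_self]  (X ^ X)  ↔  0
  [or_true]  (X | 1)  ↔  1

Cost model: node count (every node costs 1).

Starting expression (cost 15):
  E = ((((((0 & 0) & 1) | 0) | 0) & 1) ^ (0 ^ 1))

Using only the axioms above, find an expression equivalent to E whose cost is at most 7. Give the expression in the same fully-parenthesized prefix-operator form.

step 1: and_true (→) rewrites (((((0 & 0) & 1) | 0) | 0) & 1) into ((((0 & 0) & 1) | 0) | 0), now (((((0 & 0) & 1) | 0) | 0) ^ (0 ^ 1))
step 2: and_true (→) rewrites ((0 & 0) & 1) into (0 & 0), now ((((0 & 0) | 0) | 0) ^ (0 ^ 1))
step 3: and_false (→) rewrites (0 & 0) into 0, now (((0 | 0) | 0) ^ (0 ^ 1))
step 4: or_false (→) rewrites ((0 | 0) | 0) into (0 | 0), reaching cost 7 (bound 7)

((0 | 0) ^ (0 ^ 1))   [cost 7]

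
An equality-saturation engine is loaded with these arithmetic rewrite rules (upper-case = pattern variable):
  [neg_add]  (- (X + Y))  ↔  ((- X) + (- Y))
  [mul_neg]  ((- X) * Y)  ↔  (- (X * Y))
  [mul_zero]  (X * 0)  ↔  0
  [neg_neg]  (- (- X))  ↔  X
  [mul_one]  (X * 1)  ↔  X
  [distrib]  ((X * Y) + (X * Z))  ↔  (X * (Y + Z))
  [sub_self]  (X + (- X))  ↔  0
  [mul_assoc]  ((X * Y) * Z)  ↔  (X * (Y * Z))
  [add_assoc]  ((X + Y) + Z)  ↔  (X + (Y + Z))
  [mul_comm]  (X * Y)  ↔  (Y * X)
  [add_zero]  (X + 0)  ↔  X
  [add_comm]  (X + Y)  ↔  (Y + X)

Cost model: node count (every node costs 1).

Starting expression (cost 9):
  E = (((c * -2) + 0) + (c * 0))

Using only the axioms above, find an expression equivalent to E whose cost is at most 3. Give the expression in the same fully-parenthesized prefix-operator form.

(c * -2)   [cost 3]

step 1: add_zero (→) rewrites ((c * -2) + 0) into (c * -2), now ((c * -2) + (c * 0))
step 2: distrib (→) rewrites ((c * -2) + (c * 0)) into (c * (-2 + 0))
step 3: add_zero (→) rewrites (-2 + 0) into -2, reaching cost 3 (bound 3)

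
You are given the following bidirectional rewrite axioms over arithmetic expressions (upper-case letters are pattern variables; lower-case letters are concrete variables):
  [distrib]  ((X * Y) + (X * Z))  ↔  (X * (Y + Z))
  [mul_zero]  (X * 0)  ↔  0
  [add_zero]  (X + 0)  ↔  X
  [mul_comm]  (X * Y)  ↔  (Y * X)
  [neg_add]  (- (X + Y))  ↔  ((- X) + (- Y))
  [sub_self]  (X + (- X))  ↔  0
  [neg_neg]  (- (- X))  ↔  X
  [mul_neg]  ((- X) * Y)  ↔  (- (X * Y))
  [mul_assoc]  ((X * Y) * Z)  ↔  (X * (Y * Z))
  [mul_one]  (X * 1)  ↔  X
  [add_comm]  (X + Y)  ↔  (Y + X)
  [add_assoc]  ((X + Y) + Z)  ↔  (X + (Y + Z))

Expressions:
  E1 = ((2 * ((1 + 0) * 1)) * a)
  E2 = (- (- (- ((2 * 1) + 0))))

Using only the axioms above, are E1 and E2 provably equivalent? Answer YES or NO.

The axioms are sound identities: if E1 ↔* E2 then E1 and E2 evaluate identically under any assignment.
Under a=0: E1 evaluates to 0, E2 to -2. Distinct ⇒ no rewrite sequence connects them.

NO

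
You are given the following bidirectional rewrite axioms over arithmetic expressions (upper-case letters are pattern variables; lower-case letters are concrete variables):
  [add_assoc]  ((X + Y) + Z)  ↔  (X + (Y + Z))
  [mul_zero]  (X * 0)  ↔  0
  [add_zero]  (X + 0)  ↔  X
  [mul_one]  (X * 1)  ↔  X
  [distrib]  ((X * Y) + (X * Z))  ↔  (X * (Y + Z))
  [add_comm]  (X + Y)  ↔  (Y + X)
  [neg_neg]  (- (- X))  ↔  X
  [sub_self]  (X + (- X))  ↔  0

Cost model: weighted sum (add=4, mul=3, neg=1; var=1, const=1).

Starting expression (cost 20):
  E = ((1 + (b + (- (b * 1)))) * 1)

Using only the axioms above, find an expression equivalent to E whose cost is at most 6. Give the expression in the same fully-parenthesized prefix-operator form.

(1 + 0)   [cost 6]

1. [mul_one →] (b * 1)  →  b;  E = ((1 + (b + (- b))) * 1)
2. [sub_self →] (b + (- b))  →  0;  E = ((1 + 0) * 1)
3. [mul_one →] ((1 + 0) * 1)  →  (1 + 0);  cost 6 ≤ 6, done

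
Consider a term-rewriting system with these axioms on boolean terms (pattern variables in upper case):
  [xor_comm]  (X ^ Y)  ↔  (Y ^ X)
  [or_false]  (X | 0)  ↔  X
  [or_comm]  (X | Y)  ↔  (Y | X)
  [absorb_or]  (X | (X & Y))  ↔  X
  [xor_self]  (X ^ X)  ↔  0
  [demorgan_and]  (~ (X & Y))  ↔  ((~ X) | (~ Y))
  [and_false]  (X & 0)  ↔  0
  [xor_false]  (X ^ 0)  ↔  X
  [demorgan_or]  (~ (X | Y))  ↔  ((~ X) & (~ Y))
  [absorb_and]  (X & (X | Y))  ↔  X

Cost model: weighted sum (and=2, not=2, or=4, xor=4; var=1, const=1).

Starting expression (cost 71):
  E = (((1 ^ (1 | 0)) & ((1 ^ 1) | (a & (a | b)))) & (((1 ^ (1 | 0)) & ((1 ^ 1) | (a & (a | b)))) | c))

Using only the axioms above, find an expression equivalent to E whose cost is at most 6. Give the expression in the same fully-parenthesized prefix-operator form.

(1) (((1 ^ (1 | 0)) & ((1 ^ 1) | (a & (a | b)))) & (((1 ^ (1 | 0)) & ((1 ^ 1) | (a & (a | b)))) | c))  =[absorb_and →]=  ((1 ^ (1 | 0)) & ((1 ^ 1) | (a & (a | b))))
(2) (a & (a | b))  =[absorb_and →]=  a    ⊢ ((1 ^ (1 | 0)) & ((1 ^ 1) | a))
(3) (1 | 0)  =[or_false →]=  1    ⊢ ((1 ^ 1) & ((1 ^ 1) | a))
(4) ((1 ^ 1) & ((1 ^ 1) | a))  =[absorb_and →]=  (1 ^ 1)    ⊢ cost 6, within 6

(1 ^ 1)   [cost 6]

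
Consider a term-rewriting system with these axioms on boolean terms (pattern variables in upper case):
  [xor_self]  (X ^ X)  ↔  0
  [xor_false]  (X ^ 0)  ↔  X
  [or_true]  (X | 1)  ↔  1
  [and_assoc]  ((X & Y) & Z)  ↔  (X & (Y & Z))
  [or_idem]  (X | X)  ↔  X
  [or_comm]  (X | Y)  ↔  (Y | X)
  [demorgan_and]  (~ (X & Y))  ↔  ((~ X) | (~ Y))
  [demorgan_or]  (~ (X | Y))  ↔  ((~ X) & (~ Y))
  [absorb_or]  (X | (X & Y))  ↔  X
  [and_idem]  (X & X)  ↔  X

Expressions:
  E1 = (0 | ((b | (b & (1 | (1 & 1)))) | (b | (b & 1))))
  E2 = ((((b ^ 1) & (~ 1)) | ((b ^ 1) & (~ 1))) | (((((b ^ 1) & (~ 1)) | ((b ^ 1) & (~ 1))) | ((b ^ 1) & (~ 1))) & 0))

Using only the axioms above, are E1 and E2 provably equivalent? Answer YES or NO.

NO

All listed rules preserve value, hence provable equivalence implies equal values everywhere; look for a separating assignment.
b=1 gives E1 ↦ 1, E2 ↦ 0; values differ ⇒ not provably equivalent.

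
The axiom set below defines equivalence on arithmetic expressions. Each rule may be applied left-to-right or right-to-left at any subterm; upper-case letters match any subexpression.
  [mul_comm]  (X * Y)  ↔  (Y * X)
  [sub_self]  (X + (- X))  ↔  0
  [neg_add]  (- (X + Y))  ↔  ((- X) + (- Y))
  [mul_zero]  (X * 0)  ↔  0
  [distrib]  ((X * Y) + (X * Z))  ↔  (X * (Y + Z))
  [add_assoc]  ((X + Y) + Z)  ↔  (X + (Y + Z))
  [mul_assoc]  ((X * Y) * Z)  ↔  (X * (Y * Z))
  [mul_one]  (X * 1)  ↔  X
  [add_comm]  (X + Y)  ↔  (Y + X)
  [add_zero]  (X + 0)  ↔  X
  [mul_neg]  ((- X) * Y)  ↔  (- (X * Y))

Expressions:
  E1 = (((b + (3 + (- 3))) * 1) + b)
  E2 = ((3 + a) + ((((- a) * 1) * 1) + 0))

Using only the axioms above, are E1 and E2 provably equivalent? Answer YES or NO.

Every axiom is a valid identity, so a rewrite proof would force E1 and E2 to agree under every assignment.
At a=0, b=0: E1 = 0 but E2 = 3; they differ, so no derivation exists.

NO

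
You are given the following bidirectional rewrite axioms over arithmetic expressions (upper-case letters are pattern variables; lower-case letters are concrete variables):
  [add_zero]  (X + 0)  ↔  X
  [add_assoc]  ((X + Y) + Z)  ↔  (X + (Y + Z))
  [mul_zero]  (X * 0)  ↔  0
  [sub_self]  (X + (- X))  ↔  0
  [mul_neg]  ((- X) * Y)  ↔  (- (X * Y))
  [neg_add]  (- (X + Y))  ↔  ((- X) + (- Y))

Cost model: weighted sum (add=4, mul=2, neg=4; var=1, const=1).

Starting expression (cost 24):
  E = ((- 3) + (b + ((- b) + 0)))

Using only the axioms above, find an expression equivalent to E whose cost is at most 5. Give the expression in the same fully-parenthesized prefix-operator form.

step 1: add_zero (→) rewrites ((- b) + 0) into (- b), now ((- 3) + (b + (- b)))
step 2: sub_self (→) rewrites (b + (- b)) into 0, now ((- 3) + 0)
step 3: add_zero (→) rewrites ((- 3) + 0) into (- 3), reaching cost 5 (bound 5)

(- 3)   [cost 5]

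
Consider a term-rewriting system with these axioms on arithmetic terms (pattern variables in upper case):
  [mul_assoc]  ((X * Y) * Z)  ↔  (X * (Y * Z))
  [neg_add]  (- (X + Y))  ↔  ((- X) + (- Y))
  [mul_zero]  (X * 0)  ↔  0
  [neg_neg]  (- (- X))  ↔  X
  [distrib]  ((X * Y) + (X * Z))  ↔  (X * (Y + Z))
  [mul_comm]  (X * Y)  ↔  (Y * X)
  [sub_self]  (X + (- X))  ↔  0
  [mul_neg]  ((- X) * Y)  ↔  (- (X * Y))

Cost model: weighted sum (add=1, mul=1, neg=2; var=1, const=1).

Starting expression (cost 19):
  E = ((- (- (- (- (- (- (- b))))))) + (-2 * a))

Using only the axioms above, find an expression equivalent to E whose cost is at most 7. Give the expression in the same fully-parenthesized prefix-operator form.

((- b) + (-2 * a))   [cost 7]

1. [neg_neg →] (- (- (- (- b))))  →  (- (- b));  E = ((- (- (- (- (- b))))) + (-2 * a))
2. [neg_neg →] (- (- b))  →  b;  E = ((- (- (- b))) + (-2 * a))
3. [neg_neg →] (- (- b))  →  b;  cost 7 ≤ 7, done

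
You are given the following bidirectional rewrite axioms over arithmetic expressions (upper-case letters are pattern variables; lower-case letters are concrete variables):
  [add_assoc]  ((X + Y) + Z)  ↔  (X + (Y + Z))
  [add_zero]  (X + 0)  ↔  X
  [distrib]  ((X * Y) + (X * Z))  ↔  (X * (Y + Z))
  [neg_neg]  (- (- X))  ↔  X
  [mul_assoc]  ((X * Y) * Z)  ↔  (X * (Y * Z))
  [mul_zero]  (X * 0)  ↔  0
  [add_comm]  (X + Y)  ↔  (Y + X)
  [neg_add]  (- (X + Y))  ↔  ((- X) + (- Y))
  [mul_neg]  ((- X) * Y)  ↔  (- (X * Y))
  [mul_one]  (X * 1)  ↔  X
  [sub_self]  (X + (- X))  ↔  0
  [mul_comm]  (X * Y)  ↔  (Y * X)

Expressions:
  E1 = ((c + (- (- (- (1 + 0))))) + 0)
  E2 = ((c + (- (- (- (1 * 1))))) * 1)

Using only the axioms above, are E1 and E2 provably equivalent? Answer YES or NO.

YES

(1) (- (- (- (1 + 0))))  =[neg_neg →]=  (- (1 + 0))    ⊢ ((c + (- (1 + 0))) + 0)
(2) (1 + 0)  =[add_zero →]=  1    ⊢ ((c + (- 1)) + 0)
(3) ((c + (- 1)) + 0)  =[add_zero →]=  (c + (- 1))
(4) (- 1)  =[neg_neg ←]=  (- (- (- 1)))    ⊢ (c + (- (- (- 1))))
(5) 1  =[mul_one ←]=  (1 * 1)    ⊢ (c + (- (- (- (1 * 1)))))
(6) (c + (- (- (- (1 * 1)))))  =[mul_one ←]=  ((c + (- (- (- (1 * 1))))) * 1)    ⊢ E2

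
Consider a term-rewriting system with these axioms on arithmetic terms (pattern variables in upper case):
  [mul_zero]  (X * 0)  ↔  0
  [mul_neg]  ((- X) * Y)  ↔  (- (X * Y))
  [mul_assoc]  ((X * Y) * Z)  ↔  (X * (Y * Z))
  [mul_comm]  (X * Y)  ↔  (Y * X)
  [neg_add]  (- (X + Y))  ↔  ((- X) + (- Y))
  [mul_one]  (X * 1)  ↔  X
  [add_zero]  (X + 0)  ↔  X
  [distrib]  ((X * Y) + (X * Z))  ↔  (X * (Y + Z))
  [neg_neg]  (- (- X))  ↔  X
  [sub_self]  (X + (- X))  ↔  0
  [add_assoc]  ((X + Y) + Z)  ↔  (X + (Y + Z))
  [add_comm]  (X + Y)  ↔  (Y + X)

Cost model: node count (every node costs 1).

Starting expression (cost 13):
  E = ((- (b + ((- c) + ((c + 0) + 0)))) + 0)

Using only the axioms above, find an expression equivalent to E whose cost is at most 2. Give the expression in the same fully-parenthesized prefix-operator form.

step 1: add_zero (→) rewrites ((- (b + ((- c) + ((c + 0) + 0)))) + 0) into (- (b + ((- c) + ((c + 0) + 0))))
step 2: add_comm (→) rewrites ((- c) + ((c + 0) + 0)) into (((c + 0) + 0) + (- c)), now (- (b + (((c + 0) + 0) + (- c))))
step 3: add_zero (→) rewrites ((c + 0) + 0) into (c + 0), now (- (b + ((c + 0) + (- c))))
step 4: add_zero (→) rewrites (c + 0) into c, now (- (b + (c + (- c))))
step 5: sub_self (→) rewrites (c + (- c)) into 0, now (- (b + 0))
step 6: add_zero (→) rewrites (b + 0) into b, reaching cost 2 (bound 2)

(- b)   [cost 2]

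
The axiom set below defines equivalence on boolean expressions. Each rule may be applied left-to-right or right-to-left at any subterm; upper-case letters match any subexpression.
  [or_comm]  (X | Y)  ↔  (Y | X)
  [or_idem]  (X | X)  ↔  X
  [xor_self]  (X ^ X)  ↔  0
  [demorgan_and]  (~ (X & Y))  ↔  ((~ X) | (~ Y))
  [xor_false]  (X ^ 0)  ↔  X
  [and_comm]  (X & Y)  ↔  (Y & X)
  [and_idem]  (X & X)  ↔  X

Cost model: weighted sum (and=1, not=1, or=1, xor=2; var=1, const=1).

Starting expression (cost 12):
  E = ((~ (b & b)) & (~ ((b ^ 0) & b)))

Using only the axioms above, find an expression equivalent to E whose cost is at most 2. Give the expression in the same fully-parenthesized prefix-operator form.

step 1: xor_false (→) rewrites (b ^ 0) into b, now ((~ (b & b)) & (~ (b & b)))
step 2: and_idem (→) rewrites ((~ (b & b)) & (~ (b & b))) into (~ (b & b))
step 3: and_idem (→) rewrites (b & b) into b, reaching cost 2 (bound 2)

(~ b)   [cost 2]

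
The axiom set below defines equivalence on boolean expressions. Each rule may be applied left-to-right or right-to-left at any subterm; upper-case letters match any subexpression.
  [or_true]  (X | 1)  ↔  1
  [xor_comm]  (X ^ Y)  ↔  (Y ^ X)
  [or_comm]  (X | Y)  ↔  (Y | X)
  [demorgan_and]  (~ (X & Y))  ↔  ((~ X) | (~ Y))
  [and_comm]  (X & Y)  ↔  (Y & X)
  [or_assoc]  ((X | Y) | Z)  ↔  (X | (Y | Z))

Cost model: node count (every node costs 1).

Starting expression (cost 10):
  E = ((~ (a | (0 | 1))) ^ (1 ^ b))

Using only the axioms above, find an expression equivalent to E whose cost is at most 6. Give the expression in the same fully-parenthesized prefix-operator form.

(1) (1 ^ b)  =[xor_comm →]=  (b ^ 1)    ⊢ ((~ (a | (0 | 1))) ^ (b ^ 1))
(2) (0 | 1)  =[or_true →]=  1    ⊢ ((~ (a | 1)) ^ (b ^ 1))
(3) (a | 1)  =[or_true →]=  1    ⊢ cost 6, within 6

((~ 1) ^ (b ^ 1))   [cost 6]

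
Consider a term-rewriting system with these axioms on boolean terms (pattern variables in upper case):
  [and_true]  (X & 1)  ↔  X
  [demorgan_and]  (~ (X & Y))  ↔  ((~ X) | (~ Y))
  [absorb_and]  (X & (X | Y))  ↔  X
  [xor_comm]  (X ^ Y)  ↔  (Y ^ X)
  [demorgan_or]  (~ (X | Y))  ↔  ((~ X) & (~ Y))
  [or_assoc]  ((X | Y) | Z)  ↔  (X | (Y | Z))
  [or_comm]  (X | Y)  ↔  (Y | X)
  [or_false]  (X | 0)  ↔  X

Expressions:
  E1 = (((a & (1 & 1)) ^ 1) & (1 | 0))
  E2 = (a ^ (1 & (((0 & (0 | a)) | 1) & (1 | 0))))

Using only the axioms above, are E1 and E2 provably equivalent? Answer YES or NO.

step 1: and_true (→) rewrites (1 & 1) into 1, now (((a & 1) ^ 1) & (1 | 0))
step 2: or_false (→) rewrites (1 | 0) into 1, now (((a & 1) ^ 1) & 1)
step 3: and_true (→) rewrites (((a & 1) ^ 1) & 1) into ((a & 1) ^ 1)
step 4: and_true (→) rewrites (a & 1) into a, now (a ^ 1)
step 5: and_true (←) rewrites 1 into (1 & 1), now (a ^ (1 & 1))
step 6: and_true (←) rewrites 1 into (1 & 1), now (a ^ (1 & (1 & 1)))
step 7: or_false (←) rewrites 1 into (1 | 0), now (a ^ (1 & (1 & (1 | 0))))
step 8: or_false (←) rewrites 1 into (1 | 0), now (a ^ (1 & ((1 | 0) & (1 | 0))))
step 9: or_comm (→) rewrites (1 | 0) into (0 | 1), now (a ^ (1 & ((0 | 1) & (1 | 0))))
step 10: absorb_and (←) rewrites 0 into (0 & (0 | a)), which is E2

YES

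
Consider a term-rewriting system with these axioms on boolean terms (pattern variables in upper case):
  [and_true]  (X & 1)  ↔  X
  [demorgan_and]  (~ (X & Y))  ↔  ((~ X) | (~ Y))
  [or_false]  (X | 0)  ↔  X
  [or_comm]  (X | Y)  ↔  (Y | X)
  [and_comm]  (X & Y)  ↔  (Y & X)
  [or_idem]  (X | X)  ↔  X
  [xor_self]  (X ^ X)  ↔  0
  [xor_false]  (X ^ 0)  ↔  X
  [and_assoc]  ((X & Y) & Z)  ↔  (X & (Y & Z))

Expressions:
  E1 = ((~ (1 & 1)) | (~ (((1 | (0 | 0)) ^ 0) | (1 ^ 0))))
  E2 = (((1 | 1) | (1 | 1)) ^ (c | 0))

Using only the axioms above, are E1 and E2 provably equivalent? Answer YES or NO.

Every axiom is a valid identity, so a rewrite proof would force E1 and E2 to agree under every assignment.
At c=0: E1 = 0 but E2 = 1; they differ, so no derivation exists.

NO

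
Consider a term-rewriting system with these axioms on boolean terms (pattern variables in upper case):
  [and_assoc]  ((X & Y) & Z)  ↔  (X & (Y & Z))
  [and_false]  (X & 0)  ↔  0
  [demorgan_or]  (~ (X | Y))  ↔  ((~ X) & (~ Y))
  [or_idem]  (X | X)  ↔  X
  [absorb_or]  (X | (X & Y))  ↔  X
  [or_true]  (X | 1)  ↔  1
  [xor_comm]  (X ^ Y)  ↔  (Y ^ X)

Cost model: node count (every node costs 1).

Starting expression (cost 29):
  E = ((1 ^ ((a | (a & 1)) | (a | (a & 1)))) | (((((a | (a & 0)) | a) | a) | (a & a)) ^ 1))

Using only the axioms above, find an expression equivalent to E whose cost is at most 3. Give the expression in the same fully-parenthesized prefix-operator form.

step 1: absorb_or (→) rewrites (a | (a & 0)) into a, now ((1 ^ ((a | (a & 1)) | (a | (a & 1)))) | ((((a | a) | a) | (a & a)) ^ 1))
step 2: or_idem (→) rewrites ((a | (a & 1)) | (a | (a & 1))) into (a | (a & 1)), now ((1 ^ (a | (a & 1))) | ((((a | a) | a) | (a & a)) ^ 1))
step 3: or_idem (→) rewrites (a | a) into a, now ((1 ^ (a | (a & 1))) | (((a | a) | (a & a)) ^ 1))
step 4: or_idem (→) rewrites (a | a) into a, now ((1 ^ (a | (a & 1))) | ((a | (a & a)) ^ 1))
step 5: absorb_or (→) rewrites (a | (a & a)) into a, now ((1 ^ (a | (a & 1))) | (a ^ 1))
step 6: xor_comm (→) rewrites (a ^ 1) into (1 ^ a), now ((1 ^ (a | (a & 1))) | (1 ^ a))
step 7: absorb_or (→) rewrites (a | (a & 1)) into a, now ((1 ^ a) | (1 ^ a))
step 8: or_idem (→) rewrites ((1 ^ a) | (1 ^ a)) into (1 ^ a), reaching cost 3 (bound 3)

(1 ^ a)   [cost 3]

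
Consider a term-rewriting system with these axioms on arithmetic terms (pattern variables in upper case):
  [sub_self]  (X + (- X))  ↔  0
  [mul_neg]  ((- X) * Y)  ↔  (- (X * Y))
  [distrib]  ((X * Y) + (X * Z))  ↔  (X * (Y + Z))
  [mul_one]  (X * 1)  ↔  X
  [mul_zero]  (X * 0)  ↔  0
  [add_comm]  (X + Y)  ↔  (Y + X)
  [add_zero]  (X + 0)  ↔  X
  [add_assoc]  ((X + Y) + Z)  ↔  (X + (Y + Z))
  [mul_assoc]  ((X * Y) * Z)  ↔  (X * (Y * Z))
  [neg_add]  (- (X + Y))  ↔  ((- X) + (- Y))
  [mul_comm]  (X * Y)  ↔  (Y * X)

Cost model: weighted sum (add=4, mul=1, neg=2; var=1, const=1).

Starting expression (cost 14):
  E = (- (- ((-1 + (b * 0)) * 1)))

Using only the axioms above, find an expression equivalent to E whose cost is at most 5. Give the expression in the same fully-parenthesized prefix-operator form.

(- (- -1))   [cost 5]

step 1: mul_zero (→) rewrites (b * 0) into 0, now (- (- ((-1 + 0) * 1)))
step 2: add_zero (→) rewrites (-1 + 0) into -1, now (- (- (-1 * 1)))
step 3: mul_one (→) rewrites (-1 * 1) into -1, reaching cost 5 (bound 5)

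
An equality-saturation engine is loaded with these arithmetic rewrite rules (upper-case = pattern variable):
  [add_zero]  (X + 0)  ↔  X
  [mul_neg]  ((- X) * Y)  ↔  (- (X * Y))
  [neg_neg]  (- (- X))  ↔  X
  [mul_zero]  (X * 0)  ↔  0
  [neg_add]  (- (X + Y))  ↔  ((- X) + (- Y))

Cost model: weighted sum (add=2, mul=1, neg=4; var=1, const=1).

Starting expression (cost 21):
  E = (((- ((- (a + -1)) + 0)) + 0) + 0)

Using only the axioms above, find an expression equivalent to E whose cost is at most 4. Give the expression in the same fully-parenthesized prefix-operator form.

(a + -1)   [cost 4]

1. [add_zero →] ((- ((- (a + -1)) + 0)) + 0)  →  (- ((- (a + -1)) + 0));  E = ((- ((- (a + -1)) + 0)) + 0)
2. [add_zero →] ((- (a + -1)) + 0)  →  (- (a + -1));  E = ((- (- (a + -1))) + 0)
3. [neg_neg →] (- (- (a + -1)))  →  (a + -1);  E = ((a + -1) + 0)
4. [add_zero →] ((a + -1) + 0)  →  (a + -1);  cost 4 ≤ 4, done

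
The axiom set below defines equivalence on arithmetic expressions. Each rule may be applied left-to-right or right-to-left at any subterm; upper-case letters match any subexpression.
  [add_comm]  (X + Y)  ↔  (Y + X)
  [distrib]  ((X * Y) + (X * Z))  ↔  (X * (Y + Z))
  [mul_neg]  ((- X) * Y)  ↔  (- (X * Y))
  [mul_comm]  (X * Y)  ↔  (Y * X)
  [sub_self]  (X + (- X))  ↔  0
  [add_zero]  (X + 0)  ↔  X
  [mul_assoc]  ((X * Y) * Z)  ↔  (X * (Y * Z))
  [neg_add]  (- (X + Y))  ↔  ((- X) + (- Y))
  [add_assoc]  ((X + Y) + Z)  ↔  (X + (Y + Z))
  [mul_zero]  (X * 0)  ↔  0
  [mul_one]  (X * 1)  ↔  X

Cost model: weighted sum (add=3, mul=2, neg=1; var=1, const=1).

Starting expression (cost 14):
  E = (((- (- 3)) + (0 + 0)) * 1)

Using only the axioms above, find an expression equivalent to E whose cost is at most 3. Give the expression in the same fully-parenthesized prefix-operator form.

(- (- 3))   [cost 3]

step 1: add_zero (→) rewrites (0 + 0) into 0, now (((- (- 3)) + 0) * 1)
step 2: add_zero (→) rewrites ((- (- 3)) + 0) into (- (- 3)), now ((- (- 3)) * 1)
step 3: mul_one (→) rewrites ((- (- 3)) * 1) into (- (- 3)), reaching cost 3 (bound 3)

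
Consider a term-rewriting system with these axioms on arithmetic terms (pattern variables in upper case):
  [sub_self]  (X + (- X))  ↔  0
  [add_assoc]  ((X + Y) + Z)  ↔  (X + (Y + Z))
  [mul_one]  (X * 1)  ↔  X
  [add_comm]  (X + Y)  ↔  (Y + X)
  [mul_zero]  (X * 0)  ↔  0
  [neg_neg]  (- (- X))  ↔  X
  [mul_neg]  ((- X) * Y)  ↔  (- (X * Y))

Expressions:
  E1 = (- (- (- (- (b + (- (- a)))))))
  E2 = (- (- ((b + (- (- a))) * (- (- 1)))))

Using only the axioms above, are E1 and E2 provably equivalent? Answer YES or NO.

(1) (- (- (b + (- (- a)))))  =[neg_neg →]=  (b + (- (- a)))    ⊢ (- (- (b + (- (- a)))))
(2) (- (- a))  =[neg_neg →]=  a    ⊢ (- (- (b + a)))
(3) (b + a)  =[mul_one ←]=  ((b + a) * 1)    ⊢ (- (- ((b + a) * 1)))
(4) 1  =[neg_neg ←]=  (- (- 1))    ⊢ (- (- ((b + a) * (- (- 1)))))
(5) a  =[neg_neg ←]=  (- (- a))    ⊢ E2

YES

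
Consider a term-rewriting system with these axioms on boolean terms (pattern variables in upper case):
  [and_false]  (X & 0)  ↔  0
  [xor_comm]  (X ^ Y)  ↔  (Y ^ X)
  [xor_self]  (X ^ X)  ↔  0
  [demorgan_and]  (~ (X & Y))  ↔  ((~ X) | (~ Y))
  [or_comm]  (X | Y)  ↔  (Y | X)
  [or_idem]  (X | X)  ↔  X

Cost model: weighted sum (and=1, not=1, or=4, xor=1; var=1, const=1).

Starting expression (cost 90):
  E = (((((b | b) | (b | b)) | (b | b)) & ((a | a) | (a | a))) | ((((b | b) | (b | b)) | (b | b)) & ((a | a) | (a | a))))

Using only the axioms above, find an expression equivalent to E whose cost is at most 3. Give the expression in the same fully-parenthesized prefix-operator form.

1. [or_idem →] (((((b | b) | (b | b)) | (b | b)) & ((a | a) | (a | a))) | ((((b | b) | (b | b)) | (b | b)) & ((a | a) | (a | a))))  →  ((((b | b) | (b | b)) | (b | b)) & ((a | a) | (a | a)))
2. [or_idem →] ((b | b) | (b | b))  →  (b | b);  E = (((b | b) | (b | b)) & ((a | a) | (a | a)))
3. [or_idem →] ((a | a) | (a | a))  →  (a | a);  E = (((b | b) | (b | b)) & (a | a))
4. [or_idem →] ((b | b) | (b | b))  →  (b | b);  E = ((b | b) & (a | a))
5. [or_idem →] (a | a)  →  a;  E = ((b | b) & a)
6. [or_idem →] (b | b)  →  b;  cost 3 ≤ 3, done

(b & a)   [cost 3]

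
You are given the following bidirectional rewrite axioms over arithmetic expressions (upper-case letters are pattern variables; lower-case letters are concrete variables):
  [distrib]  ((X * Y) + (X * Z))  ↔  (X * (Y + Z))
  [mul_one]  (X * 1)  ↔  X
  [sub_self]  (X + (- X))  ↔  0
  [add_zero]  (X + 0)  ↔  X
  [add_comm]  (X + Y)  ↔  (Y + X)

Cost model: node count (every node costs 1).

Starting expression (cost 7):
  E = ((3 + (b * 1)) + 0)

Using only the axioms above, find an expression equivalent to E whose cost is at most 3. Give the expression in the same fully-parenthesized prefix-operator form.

1. [add_zero →] ((3 + (b * 1)) + 0)  →  (3 + (b * 1))
2. [add_comm →] (3 + (b * 1))  →  ((b * 1) + 3)
3. [mul_one →] (b * 1)  →  b;  cost 3 ≤ 3, done

(b + 3)   [cost 3]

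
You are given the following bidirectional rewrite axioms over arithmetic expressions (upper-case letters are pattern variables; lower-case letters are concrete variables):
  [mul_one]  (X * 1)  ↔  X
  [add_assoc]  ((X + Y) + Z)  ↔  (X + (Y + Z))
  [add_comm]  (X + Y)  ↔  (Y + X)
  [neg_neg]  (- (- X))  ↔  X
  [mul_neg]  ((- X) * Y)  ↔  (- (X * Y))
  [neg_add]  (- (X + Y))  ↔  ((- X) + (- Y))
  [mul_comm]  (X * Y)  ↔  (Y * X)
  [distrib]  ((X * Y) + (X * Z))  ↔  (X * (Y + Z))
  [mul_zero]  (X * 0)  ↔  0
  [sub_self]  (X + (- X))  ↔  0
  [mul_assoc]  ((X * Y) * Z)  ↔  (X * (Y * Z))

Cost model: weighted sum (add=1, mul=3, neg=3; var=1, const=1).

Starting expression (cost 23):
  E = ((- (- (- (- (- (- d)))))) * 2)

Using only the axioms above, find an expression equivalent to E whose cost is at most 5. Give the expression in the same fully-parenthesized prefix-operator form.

(d * 2)   [cost 5]

(1) (- (- (- (- d))))  =[neg_neg →]=  (- (- d))    ⊢ ((- (- (- (- d)))) * 2)
(2) (- (- (- (- d))))  =[neg_neg →]=  (- (- d))    ⊢ ((- (- d)) * 2)
(3) (- (- d))  =[neg_neg →]=  d    ⊢ cost 5, within 5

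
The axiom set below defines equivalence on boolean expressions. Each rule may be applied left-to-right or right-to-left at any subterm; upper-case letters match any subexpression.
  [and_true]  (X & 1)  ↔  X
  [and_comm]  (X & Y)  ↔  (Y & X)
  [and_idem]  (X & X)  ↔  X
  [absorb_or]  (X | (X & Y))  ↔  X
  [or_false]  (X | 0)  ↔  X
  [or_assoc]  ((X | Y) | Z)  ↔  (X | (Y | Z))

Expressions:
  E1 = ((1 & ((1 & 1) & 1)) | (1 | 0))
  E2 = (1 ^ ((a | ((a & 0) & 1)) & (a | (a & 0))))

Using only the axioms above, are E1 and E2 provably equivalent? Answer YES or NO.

NO

The axioms are sound identities: if E1 ↔* E2 then E1 and E2 evaluate identically under any assignment.
Under a=1: E1 evaluates to 1, E2 to 0. Distinct ⇒ no rewrite sequence connects them.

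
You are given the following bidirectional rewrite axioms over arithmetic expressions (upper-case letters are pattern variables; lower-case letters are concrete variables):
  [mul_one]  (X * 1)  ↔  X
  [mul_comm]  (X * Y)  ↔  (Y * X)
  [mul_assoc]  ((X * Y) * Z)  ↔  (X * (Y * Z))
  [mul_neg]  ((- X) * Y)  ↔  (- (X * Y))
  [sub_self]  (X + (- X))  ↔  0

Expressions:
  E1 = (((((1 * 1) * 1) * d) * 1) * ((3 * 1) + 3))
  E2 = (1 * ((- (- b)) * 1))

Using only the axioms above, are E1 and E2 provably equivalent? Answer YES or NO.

NO

The axioms are sound identities: if E1 ↔* E2 then E1 and E2 evaluate identically under any assignment.
Under b=0, d=1: E1 evaluates to 6, E2 to 0. Distinct ⇒ no rewrite sequence connects them.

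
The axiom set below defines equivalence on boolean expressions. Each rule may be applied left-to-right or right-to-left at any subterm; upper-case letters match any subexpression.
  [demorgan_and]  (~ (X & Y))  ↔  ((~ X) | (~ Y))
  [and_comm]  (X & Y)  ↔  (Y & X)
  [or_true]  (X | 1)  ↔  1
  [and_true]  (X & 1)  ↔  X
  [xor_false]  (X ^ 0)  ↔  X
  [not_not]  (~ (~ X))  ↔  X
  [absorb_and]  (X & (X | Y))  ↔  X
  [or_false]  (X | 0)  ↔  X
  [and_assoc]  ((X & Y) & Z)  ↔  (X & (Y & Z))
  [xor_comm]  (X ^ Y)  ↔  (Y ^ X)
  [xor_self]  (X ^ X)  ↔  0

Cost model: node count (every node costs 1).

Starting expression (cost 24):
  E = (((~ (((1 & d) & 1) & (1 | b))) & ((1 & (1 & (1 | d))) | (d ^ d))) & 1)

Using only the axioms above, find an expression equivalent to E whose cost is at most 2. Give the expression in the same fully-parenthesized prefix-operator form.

(~ d)   [cost 2]

1. [and_true →] (((~ (((1 & d) & 1) & (1 | b))) & ((1 & (1 & (1 | d))) | (d ^ d))) & 1)  →  ((~ (((1 & d) & 1) & (1 | b))) & ((1 & (1 & (1 | d))) | (d ^ d)))
2. [absorb_and →] (1 & (1 | d))  →  1;  E = ((~ (((1 & d) & 1) & (1 | b))) & ((1 & 1) | (d ^ d)))
3. [xor_self →] (d ^ d)  →  0;  E = ((~ (((1 & d) & 1) & (1 | b))) & ((1 & 1) | 0))
4. [and_assoc →] (((1 & d) & 1) & (1 | b))  →  ((1 & d) & (1 & (1 | b)));  E = ((~ ((1 & d) & (1 & (1 | b)))) & ((1 & 1) | 0))
5. [and_comm →] (1 & d)  →  (d & 1);  E = ((~ ((d & 1) & (1 & (1 | b)))) & ((1 & 1) | 0))
6. [or_false →] ((1 & 1) | 0)  →  (1 & 1);  E = ((~ ((d & 1) & (1 & (1 | b)))) & (1 & 1))
7. [and_true →] (d & 1)  →  d;  E = ((~ (d & (1 & (1 | b)))) & (1 & 1))
8. [absorb_and →] (1 & (1 | b))  →  1;  E = ((~ (d & 1)) & (1 & 1))
9. [and_true →] (1 & 1)  →  1;  E = ((~ (d & 1)) & 1)
10. [and_true →] ((~ (d & 1)) & 1)  →  (~ (d & 1))
11. [and_true →] (d & 1)  →  d;  cost 2 ≤ 2, done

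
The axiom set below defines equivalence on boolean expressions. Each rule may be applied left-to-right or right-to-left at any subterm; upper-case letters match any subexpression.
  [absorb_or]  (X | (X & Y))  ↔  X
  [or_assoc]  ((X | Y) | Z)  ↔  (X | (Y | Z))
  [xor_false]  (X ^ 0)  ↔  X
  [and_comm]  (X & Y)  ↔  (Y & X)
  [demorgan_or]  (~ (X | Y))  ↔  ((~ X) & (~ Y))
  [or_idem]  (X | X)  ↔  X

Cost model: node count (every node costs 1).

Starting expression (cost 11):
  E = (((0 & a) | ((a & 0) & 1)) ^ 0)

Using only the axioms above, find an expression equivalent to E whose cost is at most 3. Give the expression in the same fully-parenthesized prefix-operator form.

step 1: xor_false (→) rewrites (((0 & a) | ((a & 0) & 1)) ^ 0) into ((0 & a) | ((a & 0) & 1))
step 2: and_comm (→) rewrites (a & 0) into (0 & a), now ((0 & a) | ((0 & a) & 1))
step 3: absorb_or (→) rewrites ((0 & a) | ((0 & a) & 1)) into (0 & a), reaching cost 3 (bound 3)

(0 & a)   [cost 3]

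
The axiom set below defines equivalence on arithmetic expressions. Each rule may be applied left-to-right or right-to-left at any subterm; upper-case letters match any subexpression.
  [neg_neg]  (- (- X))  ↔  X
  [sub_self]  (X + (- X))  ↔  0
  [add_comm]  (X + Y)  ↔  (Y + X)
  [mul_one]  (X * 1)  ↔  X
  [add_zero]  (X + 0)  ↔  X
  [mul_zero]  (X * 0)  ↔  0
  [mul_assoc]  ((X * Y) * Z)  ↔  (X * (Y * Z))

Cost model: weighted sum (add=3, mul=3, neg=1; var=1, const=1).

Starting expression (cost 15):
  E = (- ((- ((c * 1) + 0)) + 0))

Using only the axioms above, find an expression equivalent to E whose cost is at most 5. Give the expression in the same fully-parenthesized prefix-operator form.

(1) ((- ((c * 1) + 0)) + 0)  =[add_zero →]=  (- ((c * 1) + 0))    ⊢ (- (- ((c * 1) + 0)))
(2) (- (- ((c * 1) + 0)))  =[neg_neg →]=  ((c * 1) + 0)
(3) (c * 1)  =[mul_one →]=  c    ⊢ cost 5, within 5

(c + 0)   [cost 5]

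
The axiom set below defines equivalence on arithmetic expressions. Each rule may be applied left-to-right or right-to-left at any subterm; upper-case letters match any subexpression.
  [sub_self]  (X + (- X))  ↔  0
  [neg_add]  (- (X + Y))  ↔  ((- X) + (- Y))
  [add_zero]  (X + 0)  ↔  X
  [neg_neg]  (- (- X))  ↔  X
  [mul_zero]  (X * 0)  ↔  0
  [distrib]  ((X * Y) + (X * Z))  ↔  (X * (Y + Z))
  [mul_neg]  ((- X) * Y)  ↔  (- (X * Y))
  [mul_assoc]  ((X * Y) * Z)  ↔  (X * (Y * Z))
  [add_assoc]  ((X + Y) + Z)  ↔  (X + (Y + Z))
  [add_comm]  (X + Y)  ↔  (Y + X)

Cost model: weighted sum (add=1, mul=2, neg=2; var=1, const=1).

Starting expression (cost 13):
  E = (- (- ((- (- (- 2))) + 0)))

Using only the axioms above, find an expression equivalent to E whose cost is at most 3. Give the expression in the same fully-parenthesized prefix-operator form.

(1) ((- (- (- 2))) + 0)  =[add_zero →]=  (- (- (- 2)))    ⊢ (- (- (- (- (- 2)))))
(2) (- (- (- 2)))  =[neg_neg →]=  (- 2)    ⊢ (- (- (- 2)))
(3) (- (- 2))  =[neg_neg →]=  2    ⊢ cost 3, within 3

(- 2)   [cost 3]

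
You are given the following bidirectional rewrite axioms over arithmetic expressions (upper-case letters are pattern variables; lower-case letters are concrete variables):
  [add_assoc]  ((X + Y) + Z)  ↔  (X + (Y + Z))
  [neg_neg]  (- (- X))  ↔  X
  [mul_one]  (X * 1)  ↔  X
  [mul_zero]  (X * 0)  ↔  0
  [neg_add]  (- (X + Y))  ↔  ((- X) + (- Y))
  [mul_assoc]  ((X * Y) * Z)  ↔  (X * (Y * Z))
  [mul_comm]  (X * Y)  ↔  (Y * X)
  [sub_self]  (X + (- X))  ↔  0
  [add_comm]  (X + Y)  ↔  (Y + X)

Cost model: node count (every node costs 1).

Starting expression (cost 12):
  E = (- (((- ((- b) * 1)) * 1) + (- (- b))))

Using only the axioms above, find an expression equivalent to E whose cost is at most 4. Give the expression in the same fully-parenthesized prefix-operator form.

(- (b + b))   [cost 4]

1. [mul_one →] ((- b) * 1)  →  (- b);  E = (- (((- (- b)) * 1) + (- (- b))))
2. [neg_neg →] (- (- b))  →  b;  E = (- ((b * 1) + (- (- b))))
3. [neg_neg →] (- (- b))  →  b;  E = (- ((b * 1) + b))
4. [mul_one →] (b * 1)  →  b;  cost 4 ≤ 4, done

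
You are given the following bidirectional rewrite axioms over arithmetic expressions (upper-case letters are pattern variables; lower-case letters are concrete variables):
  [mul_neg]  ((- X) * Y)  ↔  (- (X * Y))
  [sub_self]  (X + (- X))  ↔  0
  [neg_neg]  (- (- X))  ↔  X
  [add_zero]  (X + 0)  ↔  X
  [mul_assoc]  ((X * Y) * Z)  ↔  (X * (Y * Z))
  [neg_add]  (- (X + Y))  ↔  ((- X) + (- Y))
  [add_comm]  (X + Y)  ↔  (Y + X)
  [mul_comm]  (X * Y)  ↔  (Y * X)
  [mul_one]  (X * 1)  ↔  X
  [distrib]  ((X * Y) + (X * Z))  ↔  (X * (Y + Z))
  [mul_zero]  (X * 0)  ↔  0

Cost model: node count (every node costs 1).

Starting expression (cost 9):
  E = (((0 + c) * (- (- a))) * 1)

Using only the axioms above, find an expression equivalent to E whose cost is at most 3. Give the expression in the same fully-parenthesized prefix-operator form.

step 1: mul_one (→) rewrites (((0 + c) * (- (- a))) * 1) into ((0 + c) * (- (- a)))
step 2: add_comm (→) rewrites (0 + c) into (c + 0), now ((c + 0) * (- (- a)))
step 3: neg_neg (→) rewrites (- (- a)) into a, now ((c + 0) * a)
step 4: add_zero (→) rewrites (c + 0) into c, reaching cost 3 (bound 3)

(c * a)   [cost 3]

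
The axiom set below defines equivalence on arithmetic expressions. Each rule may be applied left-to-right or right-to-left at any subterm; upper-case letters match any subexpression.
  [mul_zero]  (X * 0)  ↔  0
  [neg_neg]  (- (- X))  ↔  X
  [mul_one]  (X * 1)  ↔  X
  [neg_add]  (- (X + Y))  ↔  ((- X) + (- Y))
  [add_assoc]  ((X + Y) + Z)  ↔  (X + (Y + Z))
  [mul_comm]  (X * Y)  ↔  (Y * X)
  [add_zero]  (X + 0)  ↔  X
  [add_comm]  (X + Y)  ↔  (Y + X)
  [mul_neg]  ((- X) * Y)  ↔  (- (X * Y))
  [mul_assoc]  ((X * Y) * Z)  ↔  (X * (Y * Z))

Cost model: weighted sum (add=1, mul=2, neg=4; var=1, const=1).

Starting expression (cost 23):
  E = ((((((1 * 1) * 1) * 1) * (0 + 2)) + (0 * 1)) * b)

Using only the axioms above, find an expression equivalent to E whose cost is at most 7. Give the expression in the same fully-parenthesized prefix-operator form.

((1 * 2) * b)   [cost 7]

step 1: mul_one (→) rewrites ((1 * 1) * 1) into (1 * 1), now (((((1 * 1) * 1) * (0 + 2)) + (0 * 1)) * b)
step 2: mul_one (→) rewrites (0 * 1) into 0, now (((((1 * 1) * 1) * (0 + 2)) + 0) * b)
step 3: add_comm (→) rewrites (0 + 2) into (2 + 0), now (((((1 * 1) * 1) * (2 + 0)) + 0) * b)
step 4: mul_one (→) rewrites (1 * 1) into 1, now ((((1 * 1) * (2 + 0)) + 0) * b)
step 5: mul_one (→) rewrites (1 * 1) into 1, now (((1 * (2 + 0)) + 0) * b)
step 6: add_zero (→) rewrites (2 + 0) into 2, now (((1 * 2) + 0) * b)
step 7: add_zero (→) rewrites ((1 * 2) + 0) into (1 * 2), reaching cost 7 (bound 7)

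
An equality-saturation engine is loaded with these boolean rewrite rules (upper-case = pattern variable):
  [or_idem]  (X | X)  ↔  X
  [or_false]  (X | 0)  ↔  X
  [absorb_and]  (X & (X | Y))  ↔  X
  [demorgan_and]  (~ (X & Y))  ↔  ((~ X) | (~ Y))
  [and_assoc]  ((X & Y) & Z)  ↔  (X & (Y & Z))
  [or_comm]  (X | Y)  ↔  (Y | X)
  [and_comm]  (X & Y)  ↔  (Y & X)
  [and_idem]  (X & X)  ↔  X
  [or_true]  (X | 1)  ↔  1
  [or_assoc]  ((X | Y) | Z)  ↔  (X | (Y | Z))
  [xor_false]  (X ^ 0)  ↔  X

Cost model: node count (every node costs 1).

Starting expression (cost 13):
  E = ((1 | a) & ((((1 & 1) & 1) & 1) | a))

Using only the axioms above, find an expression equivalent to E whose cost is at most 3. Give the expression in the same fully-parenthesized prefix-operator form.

(1) (1 & 1)  =[and_idem →]=  1    ⊢ ((1 | a) & (((1 & 1) & 1) | a))
(2) (1 & 1)  =[and_idem →]=  1    ⊢ ((1 | a) & ((1 & 1) | a))
(3) (1 & 1)  =[and_idem →]=  1    ⊢ ((1 | a) & (1 | a))
(4) ((1 | a) & (1 | a))  =[and_idem →]=  (1 | a)    ⊢ cost 3, within 3

(1 | a)   [cost 3]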